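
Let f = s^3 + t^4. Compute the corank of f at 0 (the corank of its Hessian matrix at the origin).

Hessian at 0 has rank 0.

2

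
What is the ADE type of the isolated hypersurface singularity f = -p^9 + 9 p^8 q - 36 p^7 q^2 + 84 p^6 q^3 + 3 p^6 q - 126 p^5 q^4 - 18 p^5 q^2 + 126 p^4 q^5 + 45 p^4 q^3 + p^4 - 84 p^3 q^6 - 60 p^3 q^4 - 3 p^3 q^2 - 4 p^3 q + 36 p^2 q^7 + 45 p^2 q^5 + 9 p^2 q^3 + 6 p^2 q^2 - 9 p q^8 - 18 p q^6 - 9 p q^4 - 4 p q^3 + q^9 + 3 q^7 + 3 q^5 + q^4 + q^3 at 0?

E_{6}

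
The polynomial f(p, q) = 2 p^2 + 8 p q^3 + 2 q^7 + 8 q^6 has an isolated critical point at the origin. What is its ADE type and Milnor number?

Type A_6, Milnor number mu = 6.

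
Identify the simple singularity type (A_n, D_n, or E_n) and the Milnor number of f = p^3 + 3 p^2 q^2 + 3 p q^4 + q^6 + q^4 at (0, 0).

Type E_6, Milnor number mu = 6.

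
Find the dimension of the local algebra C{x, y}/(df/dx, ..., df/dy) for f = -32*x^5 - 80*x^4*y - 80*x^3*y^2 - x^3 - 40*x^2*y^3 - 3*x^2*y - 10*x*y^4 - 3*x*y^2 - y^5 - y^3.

8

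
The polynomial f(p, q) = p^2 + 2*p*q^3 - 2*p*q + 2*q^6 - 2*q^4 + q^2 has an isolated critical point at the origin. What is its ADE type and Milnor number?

Type A_{5}, Milnor number mu = 5.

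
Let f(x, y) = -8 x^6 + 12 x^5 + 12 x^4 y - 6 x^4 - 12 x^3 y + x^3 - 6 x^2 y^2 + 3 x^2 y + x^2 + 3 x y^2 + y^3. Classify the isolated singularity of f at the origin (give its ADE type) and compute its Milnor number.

The Hessian of f at 0 has rank 1. Corank 1: A-series; mu = 2 gives A_2.

Type A_2, Milnor number mu = 2.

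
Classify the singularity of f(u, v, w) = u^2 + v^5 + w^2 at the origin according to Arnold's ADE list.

A_{4}

The Hessian of f at 0 has rank 2. Corank 1: A-series; mu = 4 gives A_4.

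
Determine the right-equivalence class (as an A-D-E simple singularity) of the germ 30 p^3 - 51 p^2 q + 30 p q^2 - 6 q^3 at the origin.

The Hessian of f at 0 has rank 0. Corank 2; j^3 = 3*(2*p - q)*(5*p^2 - 6*p*q + 2*q^2) splits into three distinct lines over C (the quadratic factor has nonzero discriminant), so D_4.

D_{4}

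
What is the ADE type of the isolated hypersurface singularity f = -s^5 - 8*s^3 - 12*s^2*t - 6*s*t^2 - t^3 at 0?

E8

The Hessian of f at 0 has rank 0. Corank 2; j^3 = -(2*s + t)^3 is a perfect cube, so E-series; the 5-jet and mu = 8 give E_8.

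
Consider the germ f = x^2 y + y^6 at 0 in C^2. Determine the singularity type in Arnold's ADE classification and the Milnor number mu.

The Hessian of f at 0 has rank 0. Corank 2; j^3 = x^2*y has shape L^2 M (L != M), so D-series; mu = 7 gives D_7.

Type D_{7}, Milnor number mu = 7.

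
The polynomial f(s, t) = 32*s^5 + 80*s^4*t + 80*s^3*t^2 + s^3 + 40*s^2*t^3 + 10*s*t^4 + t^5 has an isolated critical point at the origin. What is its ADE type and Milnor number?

Type E8, Milnor number mu = 8.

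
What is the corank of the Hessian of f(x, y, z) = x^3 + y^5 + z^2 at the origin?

2

Hessian at 0 has rank 1.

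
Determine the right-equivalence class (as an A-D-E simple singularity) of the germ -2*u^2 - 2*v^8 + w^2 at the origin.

The Hessian of f at 0 is [[-4, 0, 0], [0, 0, 0], [0, 0, 2]] with rank 2, so corank 1. A Groebner basis of the Jacobian ideal J(f) in C{u,v,w} is {v^7, u, w}; counting standard monomials gives mu = 7. Corank 1: A-series; mu = 7 gives A_7.

A7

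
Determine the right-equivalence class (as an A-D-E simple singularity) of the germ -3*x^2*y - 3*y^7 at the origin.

D_{8}

The Hessian of f at 0 is [[0, 0], [0, 0]] with rank 0, so corank 2. A Groebner basis of the Jacobian ideal J(f) in C{x,y} is {x^2/7 + y^6, x^3, x*y}; counting standard monomials gives mu = 8. Corank 2; j^3 = -3*x^2*y has shape L^2 M (L != M), so D-series; mu = 8 gives D_8.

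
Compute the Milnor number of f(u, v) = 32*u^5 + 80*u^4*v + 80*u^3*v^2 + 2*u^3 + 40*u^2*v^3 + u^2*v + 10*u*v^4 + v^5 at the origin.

6

The Hessian of f at 0 has rank 0. Corank 2; j^3 = u^2*(2*u + v) has shape L^2 M (L != M), so D-series; mu = 6 gives D_6.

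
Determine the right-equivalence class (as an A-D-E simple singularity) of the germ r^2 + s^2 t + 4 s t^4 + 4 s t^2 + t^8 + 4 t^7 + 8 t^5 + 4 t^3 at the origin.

D_{9}

The Hessian of f at 0 is [[0, 0, 0], [0, 0, 0], [0, 0, 2]] with rank 1, so corank 2. A Groebner basis of the Jacobian ideal J(f) in C{s,t,r} is {s^2*t^2 - 4*s^2*t - 2*s^2 - 16*s*t^2 - 6*s*t - 16*t^3 - 4*t^2, s^2*t + s^2/2 + s*t^3 + 4*s*t^2 + s*t + 4*t^3, s*t/2 + t^4 + t^2, s^3 + 6*s^2*t + 12*s*t^2 + 8*t^3, r}; counting standard monomials gives mu = 9. Corank 2; j^3 = t*(s + 2*t)^2 has shape L^2 M (L != M), so D-series; mu = 9 gives D_9.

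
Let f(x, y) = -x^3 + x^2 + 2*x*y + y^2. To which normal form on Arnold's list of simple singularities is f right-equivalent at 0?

A_2

The Hessian of f at 0 has rank 1. Corank 1: A-series; mu = 2 gives A_2.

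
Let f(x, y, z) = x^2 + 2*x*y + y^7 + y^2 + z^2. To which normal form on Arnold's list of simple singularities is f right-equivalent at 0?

A_{6}

The Hessian of f at 0 has rank 2. Corank 1: A-series; mu = 6 gives A_6.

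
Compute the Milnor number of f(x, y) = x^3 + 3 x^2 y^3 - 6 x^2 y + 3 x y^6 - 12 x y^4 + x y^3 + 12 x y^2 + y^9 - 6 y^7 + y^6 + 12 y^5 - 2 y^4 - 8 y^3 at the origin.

The Hessian of f at 0 has rank 0. Corank 2; j^3 = (x - 2*y)^3 is a perfect cube, so E-series; the 4-jet and mu = 7 give E_7.

7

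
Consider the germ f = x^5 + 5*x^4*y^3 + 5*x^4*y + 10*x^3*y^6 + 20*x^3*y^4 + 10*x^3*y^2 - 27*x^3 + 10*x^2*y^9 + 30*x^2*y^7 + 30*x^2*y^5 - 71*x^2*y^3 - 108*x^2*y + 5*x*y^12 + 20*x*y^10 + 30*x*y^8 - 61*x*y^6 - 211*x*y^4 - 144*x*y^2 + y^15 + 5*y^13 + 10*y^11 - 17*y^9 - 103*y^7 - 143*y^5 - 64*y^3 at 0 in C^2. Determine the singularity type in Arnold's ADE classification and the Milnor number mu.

Type E_8, Milnor number mu = 8.

The Hessian of f at 0 has rank 0. Corank 2; j^3 = -(3*x + 4*y)^3 is a perfect cube, so E-series; the 5-jet and mu = 8 give E_8.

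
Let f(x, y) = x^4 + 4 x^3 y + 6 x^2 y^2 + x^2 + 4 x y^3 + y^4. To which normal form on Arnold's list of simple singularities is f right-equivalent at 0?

A_3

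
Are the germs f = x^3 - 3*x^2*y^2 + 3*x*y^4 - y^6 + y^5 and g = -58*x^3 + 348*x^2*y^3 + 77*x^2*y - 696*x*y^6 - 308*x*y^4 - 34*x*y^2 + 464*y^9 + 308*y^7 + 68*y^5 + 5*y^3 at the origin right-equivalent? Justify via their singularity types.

No.

The Hessian of f at 0 has rank 0. Corank 2; j^3 = x^3 is a perfect cube, so E-series; the 5-jet and mu = 8 give E_8. The Hessian of g at 0 has rank 0. Corank 2; j^3 = -(2*x - y)*(29*x^2 - 24*x*y + 5*y^2) splits into three distinct lines over C (the quadratic factor has nonzero discriminant), so D_4. f is E_8 but g is D_4, hence not right-equivalent.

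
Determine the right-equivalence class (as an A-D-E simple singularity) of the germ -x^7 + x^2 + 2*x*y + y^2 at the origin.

The Hessian of f at 0 is [[2, 2], [2, 2]] with rank 1, so corank 1. A Groebner basis of the Jacobian ideal J(f) in C{x,y} is {y^6, x + y}; counting standard monomials gives mu = 6. Corank 1: A-series; mu = 6 gives A_6.

A_6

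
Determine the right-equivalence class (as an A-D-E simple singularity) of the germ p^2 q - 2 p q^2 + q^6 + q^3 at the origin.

The Hessian of f at 0 has rank 0. Corank 2; j^3 = q*(p - q)^2 has shape L^2 M (L != M), so D-series; mu = 7 gives D_7.

D7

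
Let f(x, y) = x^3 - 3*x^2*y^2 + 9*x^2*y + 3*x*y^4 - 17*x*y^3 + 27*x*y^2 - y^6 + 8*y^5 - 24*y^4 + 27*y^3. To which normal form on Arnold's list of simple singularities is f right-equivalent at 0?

E_7

The Hessian of f at 0 has rank 0. Corank 2; j^3 = (x + 3*y)^3 is a perfect cube, so E-series; the 4-jet and mu = 7 give E_7.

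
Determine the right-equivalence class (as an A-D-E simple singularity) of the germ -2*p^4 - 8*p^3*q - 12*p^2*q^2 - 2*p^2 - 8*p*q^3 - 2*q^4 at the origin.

The Hessian of f at 0 has rank 1. Corank 1: A-series; mu = 3 gives A_3.

A_3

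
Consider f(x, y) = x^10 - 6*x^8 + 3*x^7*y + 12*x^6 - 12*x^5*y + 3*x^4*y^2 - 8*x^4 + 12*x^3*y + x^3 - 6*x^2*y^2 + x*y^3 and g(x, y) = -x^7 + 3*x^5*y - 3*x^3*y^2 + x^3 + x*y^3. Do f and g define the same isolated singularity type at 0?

Yes.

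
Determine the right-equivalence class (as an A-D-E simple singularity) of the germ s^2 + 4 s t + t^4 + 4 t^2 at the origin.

The Hessian of f at 0 has rank 1. Corank 1: A-series; mu = 3 gives A_3.

A_3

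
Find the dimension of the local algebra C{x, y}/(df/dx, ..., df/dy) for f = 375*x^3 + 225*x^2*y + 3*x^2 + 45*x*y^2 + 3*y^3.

2

The Hessian of f at 0 is [[6, 0], [0, 0]] with rank 1, so corank 1. A Groebner basis of the Jacobian ideal J(f) in C{x,y} is {y^2, x}; counting standard monomials gives mu = 2. Corank 1: A-series; mu = 2 gives A_2.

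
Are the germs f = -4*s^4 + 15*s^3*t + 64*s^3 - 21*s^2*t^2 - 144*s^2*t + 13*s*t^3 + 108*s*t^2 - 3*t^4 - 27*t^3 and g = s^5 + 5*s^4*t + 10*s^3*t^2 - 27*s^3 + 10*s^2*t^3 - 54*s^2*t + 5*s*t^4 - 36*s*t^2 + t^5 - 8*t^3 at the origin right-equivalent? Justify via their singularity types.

No.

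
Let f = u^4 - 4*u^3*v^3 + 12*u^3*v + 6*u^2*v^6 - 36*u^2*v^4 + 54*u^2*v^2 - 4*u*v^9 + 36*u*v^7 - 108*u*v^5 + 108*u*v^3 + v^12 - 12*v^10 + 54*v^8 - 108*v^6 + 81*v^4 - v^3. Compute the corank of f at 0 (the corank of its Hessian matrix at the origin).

2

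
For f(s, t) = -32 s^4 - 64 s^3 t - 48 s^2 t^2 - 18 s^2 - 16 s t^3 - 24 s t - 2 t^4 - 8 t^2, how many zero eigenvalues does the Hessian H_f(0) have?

1

Hessian at 0 has rank 1.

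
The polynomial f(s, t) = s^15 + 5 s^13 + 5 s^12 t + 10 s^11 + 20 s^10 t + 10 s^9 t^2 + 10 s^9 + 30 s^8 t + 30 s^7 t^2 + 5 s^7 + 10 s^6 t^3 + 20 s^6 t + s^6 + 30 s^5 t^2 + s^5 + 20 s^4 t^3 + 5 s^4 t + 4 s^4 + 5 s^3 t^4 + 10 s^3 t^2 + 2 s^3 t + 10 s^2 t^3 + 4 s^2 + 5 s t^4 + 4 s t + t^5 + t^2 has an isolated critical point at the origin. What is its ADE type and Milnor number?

Type A_4, Milnor number mu = 4.

The Hessian of f at 0 has rank 1. Corank 1: A-series; mu = 4 gives A_4.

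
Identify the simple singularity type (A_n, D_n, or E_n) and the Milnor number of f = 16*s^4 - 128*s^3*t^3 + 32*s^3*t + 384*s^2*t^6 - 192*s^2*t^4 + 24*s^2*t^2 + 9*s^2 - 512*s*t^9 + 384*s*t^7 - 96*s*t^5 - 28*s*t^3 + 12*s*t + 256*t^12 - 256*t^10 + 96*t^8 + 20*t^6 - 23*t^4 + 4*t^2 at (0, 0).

The Hessian of f at 0 has rank 1. Corank 1: A-series; mu = 3 gives A_3.

Type A3, Milnor number mu = 3.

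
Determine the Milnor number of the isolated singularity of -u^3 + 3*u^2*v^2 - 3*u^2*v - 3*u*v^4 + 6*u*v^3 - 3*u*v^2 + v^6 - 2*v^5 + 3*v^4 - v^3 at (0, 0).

The Hessian of f at 0 has rank 0. Corank 2; j^3 = -(u + v)^3 is a perfect cube, so E-series; the 5-jet and mu = 8 give E_8.

8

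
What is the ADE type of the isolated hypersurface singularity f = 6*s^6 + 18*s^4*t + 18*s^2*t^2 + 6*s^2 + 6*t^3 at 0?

A2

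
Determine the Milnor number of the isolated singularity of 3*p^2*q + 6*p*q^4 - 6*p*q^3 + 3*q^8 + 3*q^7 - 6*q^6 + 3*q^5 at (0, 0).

9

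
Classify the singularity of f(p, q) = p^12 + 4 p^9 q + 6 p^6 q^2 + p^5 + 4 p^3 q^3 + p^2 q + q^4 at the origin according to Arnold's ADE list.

The Hessian of f at 0 is [[0, 0], [0, 0]] with rank 0, so corank 2. A Groebner basis of the Jacobian ideal J(f) in C{p,q} is {p^3, p^2/4 + q^3, p*q}; counting standard monomials gives mu = 5. Corank 2; j^3 = p^2*q has shape L^2 M (L != M), so D-series; mu = 5 gives D_5.

D_{5}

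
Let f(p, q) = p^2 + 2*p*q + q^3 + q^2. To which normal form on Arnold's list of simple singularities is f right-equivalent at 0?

The Hessian of f at 0 is [[2, 2], [2, 2]] with rank 1, so corank 1. A Groebner basis of the Jacobian ideal J(f) in C{p,q} is {q^2, p + q}; counting standard monomials gives mu = 2. Corank 1: A-series; mu = 2 gives A_2.

A_2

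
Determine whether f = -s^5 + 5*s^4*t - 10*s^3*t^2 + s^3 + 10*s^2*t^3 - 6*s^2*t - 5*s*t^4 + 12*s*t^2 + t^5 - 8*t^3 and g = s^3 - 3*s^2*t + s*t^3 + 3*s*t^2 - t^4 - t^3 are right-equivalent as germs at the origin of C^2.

No.

The Hessian of f at 0 is [[0, 0], [0, 0]] with rank 0, so corank 2. A Groebner basis of the Jacobian ideal J(f) in C{s,t} is {t^5, s*t^3 - 7*t^4/4, s^2 - 4*s*t + 4*t^2}; counting standard monomials gives mu = 8. Corank 2; j^3 = (s - 2*t)^3 is a perfect cube, so E-series; the 5-jet and mu = 8 give E_8. The Hessian of g at 0 is [[0, 0], [0, 0]] with rank 0, so corank 2. A Groebner basis of the Jacobian ideal J(g) in C{s,t} is {s^3 - 3*s^2*t - 6*s^2 + 12*s*t - 6*t^2, 3*s^2 + s*t^2 - 6*s*t + 3*t^2, 3*s^2 - 6*s*t + t^3 + 3*t^2}; counting standard monomials gives mu = 7. Corank 2; j^3 = (s - t)^3 is a perfect cube, so E-series; the 4-jet and mu = 7 give E_7. f is E_8 but g is E_7, hence not right-equivalent.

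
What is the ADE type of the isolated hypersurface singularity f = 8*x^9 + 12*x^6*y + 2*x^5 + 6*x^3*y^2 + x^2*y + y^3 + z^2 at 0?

D_4

The Hessian of f at 0 has rank 1. Corank 2; j^3 = y*(x^2 + y^2) splits into three distinct lines over C (the quadratic factor has nonzero discriminant), so D_4.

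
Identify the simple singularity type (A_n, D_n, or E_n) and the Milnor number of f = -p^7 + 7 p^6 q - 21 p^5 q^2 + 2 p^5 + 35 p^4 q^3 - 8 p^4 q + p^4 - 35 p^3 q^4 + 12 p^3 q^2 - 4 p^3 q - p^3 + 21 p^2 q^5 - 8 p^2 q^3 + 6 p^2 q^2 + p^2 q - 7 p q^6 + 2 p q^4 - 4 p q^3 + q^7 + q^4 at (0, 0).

Type D_{5}, Milnor number mu = 5.

The Hessian of f at 0 has rank 0. Corank 2; j^3 = -p^2*(p - q) has shape L^2 M (L != M), so D-series; mu = 5 gives D_5.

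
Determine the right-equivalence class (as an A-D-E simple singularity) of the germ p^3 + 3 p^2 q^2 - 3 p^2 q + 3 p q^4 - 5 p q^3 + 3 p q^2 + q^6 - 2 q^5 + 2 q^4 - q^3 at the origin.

E7

The Hessian of f at 0 has rank 0. Corank 2; j^3 = (p - q)^3 is a perfect cube, so E-series; the 4-jet and mu = 7 give E_7.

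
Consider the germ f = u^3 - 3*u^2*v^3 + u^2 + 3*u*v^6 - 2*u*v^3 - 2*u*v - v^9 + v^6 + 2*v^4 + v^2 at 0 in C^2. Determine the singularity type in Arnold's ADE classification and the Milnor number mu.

The Hessian of f at 0 is [[2, -2], [-2, 2]] with rank 1, so corank 1. A Groebner basis of the Jacobian ideal J(f) in C{u,v} is {v^2, u - v}; counting standard monomials gives mu = 2. Corank 1: A-series; mu = 2 gives A_2.

Type A_{2}, Milnor number mu = 2.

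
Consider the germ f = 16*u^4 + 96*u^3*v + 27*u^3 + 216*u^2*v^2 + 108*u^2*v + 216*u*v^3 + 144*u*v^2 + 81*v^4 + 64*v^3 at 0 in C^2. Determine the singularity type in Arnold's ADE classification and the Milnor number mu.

The Hessian of f at 0 has rank 0. Corank 2; j^3 = (3*u + 4*v)^3 is a perfect cube, so E-series; the 4-jet and mu = 6 give E_6.

Type E6, Milnor number mu = 6.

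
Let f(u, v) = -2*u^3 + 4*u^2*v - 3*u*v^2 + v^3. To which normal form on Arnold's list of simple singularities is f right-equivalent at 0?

D_4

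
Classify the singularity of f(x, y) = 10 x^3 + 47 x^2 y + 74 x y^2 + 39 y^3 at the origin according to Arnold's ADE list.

The Hessian of f at 0 has rank 0. Corank 2; j^3 = (2*x + 3*y)*(5*x^2 + 16*x*y + 13*y^2) splits into three distinct lines over C (the quadratic factor has nonzero discriminant), so D_4.

D_{4}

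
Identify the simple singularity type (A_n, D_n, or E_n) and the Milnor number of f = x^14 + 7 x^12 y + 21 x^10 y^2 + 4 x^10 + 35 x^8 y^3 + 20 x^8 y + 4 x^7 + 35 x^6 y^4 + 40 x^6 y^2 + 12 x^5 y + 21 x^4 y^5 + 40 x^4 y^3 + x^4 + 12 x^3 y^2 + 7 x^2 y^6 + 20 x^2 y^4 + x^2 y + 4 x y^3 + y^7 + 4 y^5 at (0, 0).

Type D8, Milnor number mu = 8.

The Hessian of f at 0 is [[0, 0], [0, 0]] with rank 0, so corank 2. A Groebner basis of the Jacobian ideal J(f) in C{x,y} is {-x^2/4 + 7*x*y/64 + y^4 + 7*y^3/32, x^3 - x*y/2 - y^3, x^2/2 + x*y^2 - 7*x*y/32 - 7*y^3/16}; counting standard monomials gives mu = 8. Corank 2; j^3 = x^2*y has shape L^2 M (L != M), so D-series; mu = 8 gives D_8.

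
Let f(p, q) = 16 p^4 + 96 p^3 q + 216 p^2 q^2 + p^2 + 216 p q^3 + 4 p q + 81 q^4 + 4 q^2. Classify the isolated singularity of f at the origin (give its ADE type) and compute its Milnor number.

The Hessian of f at 0 has rank 1. Corank 1: A-series; mu = 3 gives A_3.

Type A_3, Milnor number mu = 3.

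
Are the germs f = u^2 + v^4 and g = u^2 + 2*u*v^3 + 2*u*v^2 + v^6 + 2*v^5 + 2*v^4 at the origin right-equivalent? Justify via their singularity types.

The Hessian of f at 0 is [[2, 0], [0, 0]] with rank 1, so corank 1. A Groebner basis of the Jacobian ideal J(f) in C{u,v} is {v^3, u}; counting standard monomials gives mu = 3. Corank 1: A-series; mu = 3 gives A_3. The Hessian of g at 0 is [[2, 0], [0, 0]] with rank 1, so corank 1. A Groebner basis of the Jacobian ideal J(g) in C{u,v} is {u^2, u*v, u + v^2}; counting standard monomials gives mu = 3. Corank 1: A-series; mu = 3 gives A_3. Both have type A_3, hence right-equivalent.

Yes.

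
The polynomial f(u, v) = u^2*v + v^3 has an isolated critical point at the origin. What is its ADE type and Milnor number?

Type D_4, Milnor number mu = 4.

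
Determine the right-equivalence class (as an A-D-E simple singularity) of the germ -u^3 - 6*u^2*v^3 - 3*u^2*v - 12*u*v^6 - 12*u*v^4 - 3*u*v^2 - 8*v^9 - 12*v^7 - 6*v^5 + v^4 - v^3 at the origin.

The Hessian of f at 0 is [[0, 0], [0, 0]] with rank 0, so corank 2. A Groebner basis of the Jacobian ideal J(f) in C{u,v} is {v^3, u^2 + 2*u*v + v^2}; counting standard monomials gives mu = 6. Corank 2; j^3 = -(u + v)^3 is a perfect cube, so E-series; the 4-jet and mu = 6 give E_6.

E6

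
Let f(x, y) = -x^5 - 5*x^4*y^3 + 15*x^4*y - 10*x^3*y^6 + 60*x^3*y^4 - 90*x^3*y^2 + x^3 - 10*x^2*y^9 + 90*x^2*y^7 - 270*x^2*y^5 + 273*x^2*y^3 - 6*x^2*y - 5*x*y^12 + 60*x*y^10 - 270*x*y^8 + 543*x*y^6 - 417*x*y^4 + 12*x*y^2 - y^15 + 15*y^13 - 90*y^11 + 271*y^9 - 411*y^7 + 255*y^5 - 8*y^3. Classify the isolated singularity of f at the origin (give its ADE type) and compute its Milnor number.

Type E8, Milnor number mu = 8.

The Hessian of f at 0 has rank 0. Corank 2; j^3 = (x - 2*y)^3 is a perfect cube, so E-series; the 5-jet and mu = 8 give E_8.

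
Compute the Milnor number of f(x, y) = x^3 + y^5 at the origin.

8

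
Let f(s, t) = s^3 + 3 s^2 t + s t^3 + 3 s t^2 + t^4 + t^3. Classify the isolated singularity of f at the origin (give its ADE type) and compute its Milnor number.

Type E_7, Milnor number mu = 7.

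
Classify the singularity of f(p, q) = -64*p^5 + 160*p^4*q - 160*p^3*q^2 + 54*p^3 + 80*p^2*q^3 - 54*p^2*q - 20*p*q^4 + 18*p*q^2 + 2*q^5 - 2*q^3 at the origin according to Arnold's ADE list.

The Hessian of f at 0 has rank 0. Corank 2; j^3 = 2*(3*p - q)^3 is a perfect cube, so E-series; the 5-jet and mu = 8 give E_8.

E_{8}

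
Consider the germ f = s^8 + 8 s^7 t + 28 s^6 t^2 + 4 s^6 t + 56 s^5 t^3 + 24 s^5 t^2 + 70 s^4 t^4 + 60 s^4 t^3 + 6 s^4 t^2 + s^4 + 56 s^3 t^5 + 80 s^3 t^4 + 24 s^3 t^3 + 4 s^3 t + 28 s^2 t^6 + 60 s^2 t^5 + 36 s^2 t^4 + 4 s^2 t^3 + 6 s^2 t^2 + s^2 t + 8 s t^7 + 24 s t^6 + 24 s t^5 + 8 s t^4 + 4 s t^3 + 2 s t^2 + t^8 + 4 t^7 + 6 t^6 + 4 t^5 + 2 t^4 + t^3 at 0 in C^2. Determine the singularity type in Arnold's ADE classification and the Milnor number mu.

Type D5, Milnor number mu = 5.

The Hessian of f at 0 is [[0, 0], [0, 0]] with rank 0, so corank 2. A Groebner basis of the Jacobian ideal J(f) in C{s,t} is {s^3 - s^2/4 + t^2/4, s^2/4 + t^3 - t^2/4, s*t + t^2}; counting standard monomials gives mu = 5. Corank 2; j^3 = t*(s + t)^2 has shape L^2 M (L != M), so D-series; mu = 5 gives D_5.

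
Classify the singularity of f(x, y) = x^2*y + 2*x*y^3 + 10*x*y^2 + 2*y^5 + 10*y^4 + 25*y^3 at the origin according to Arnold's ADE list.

The Hessian of f at 0 has rank 0. Corank 2; j^3 = y*(x + 5*y)^2 has shape L^2 M (L != M), so D-series; mu = 6 gives D_6.

D6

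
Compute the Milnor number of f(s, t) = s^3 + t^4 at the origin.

6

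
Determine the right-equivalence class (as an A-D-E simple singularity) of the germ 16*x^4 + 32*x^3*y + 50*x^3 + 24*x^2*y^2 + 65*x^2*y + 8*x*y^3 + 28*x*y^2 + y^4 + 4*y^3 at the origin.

D_{5}

The Hessian of f at 0 has rank 0. Corank 2; j^3 = (2*x + y)*(5*x + 2*y)^2 has shape L^2 M (L != M), so D-series; mu = 5 gives D_5.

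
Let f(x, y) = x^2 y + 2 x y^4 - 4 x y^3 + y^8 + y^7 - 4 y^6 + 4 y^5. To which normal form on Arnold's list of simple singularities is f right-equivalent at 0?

The Hessian of f at 0 is [[0, 0], [0, 0]] with rank 0, so corank 2. A Groebner basis of the Jacobian ideal J(f) in C{x,y} is {x^2*y^2 + 28*x^2*y/31 - 12*x^2/31 + 160*x*y^2/31 + 272*x*y/31 - 544*y^3/31, -8*x^2*y/31 - x^2/31 + x*y^3 + 34*x*y^2/31 + 64*x*y/31 - 128*y^3/31, x*y + y^4 - 2*y^3, x^3 + 52*x^2*y/31 - 40*x^2/31 + 368*x*y^2/31 + 576*x*y/31 - 1152*y^3/31}; counting standard monomials gives mu = 9. Corank 2; j^3 = x^2*y has shape L^2 M (L != M), so D-series; mu = 9 gives D_9.

D9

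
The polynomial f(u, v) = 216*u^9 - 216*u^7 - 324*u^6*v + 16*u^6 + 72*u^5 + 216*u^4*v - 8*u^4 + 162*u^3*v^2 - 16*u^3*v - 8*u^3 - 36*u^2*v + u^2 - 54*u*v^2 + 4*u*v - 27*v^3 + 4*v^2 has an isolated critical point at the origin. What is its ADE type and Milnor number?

Type A2, Milnor number mu = 2.

The Hessian of f at 0 has rank 1. Corank 1: A-series; mu = 2 gives A_2.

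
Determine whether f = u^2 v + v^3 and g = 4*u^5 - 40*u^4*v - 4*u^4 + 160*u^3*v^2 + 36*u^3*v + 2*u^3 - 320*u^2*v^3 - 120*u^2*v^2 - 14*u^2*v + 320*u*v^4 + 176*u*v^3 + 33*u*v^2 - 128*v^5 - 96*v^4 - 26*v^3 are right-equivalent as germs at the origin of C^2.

Yes.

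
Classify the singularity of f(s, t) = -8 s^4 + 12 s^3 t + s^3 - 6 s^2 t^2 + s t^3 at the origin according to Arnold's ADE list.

The Hessian of f at 0 has rank 0. Corank 2; j^3 = s^3 is a perfect cube, so E-series; the 4-jet and mu = 7 give E_7.

E7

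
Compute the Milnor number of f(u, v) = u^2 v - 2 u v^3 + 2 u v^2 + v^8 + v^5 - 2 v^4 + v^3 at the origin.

9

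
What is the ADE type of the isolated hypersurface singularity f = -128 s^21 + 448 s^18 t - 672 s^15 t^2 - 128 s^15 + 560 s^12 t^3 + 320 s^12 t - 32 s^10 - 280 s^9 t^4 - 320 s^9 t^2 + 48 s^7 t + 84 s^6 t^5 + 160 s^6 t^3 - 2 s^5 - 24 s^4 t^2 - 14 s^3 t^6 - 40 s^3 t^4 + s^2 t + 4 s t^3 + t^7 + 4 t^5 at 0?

D_{8}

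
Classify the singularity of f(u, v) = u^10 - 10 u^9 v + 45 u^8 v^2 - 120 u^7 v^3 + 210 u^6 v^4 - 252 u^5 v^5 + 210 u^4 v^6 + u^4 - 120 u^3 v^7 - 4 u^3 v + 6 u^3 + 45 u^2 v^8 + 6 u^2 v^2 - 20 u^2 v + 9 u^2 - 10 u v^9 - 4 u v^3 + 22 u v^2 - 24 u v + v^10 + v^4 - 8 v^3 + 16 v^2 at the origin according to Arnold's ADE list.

A_{9}

The Hessian of f at 0 has rank 1. Corank 1: A-series; mu = 9 gives A_9.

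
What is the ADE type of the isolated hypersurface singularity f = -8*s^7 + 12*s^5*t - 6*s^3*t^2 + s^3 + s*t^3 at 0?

The Hessian of f at 0 is [[0, 0], [0, 0]] with rank 0, so corank 2. A Groebner basis of the Jacobian ideal J(f) in C{s,t} is {s^3, s*t^2, 3*s^2 + t^3}; counting standard monomials gives mu = 7. Corank 2; j^3 = s^3 is a perfect cube, so E-series; the 4-jet and mu = 7 give E_7.

E7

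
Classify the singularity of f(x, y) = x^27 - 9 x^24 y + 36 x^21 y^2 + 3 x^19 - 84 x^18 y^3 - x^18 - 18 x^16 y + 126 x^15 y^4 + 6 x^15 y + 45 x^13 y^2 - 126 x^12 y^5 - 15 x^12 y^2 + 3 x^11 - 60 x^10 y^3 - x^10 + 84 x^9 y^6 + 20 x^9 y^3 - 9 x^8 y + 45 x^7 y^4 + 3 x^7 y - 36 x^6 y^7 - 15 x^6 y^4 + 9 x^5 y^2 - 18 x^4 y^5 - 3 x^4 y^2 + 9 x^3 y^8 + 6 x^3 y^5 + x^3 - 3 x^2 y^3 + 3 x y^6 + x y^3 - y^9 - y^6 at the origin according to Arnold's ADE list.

The Hessian of f at 0 has rank 0. Corank 2; j^3 = x^3 is a perfect cube, so E-series; the 4-jet and mu = 7 give E_7.

E_{7}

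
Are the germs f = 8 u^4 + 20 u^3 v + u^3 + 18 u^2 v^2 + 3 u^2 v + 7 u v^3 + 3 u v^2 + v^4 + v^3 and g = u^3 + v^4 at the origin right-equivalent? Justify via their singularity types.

The Hessian of f at 0 is [[0, 0], [0, 0]] with rank 0, so corank 2. A Groebner basis of the Jacobian ideal J(f) in C{u,v} is {3*u^2/4 + 3*u*v/2 + v^4 - v^3/4 + 3*v^2/4, u^3 + 9*u^2/4 + 9*u*v/2 + v^3/4 + 9*v^2/4, u^2*v - 7*u^2/4 - 7*u*v/2 - 5*v^3/12 - 7*v^2/4, u^2 + u*v^2 + 2*u*v + 2*v^3/3 + v^2}; counting standard monomials gives mu = 7. Corank 2; j^3 = (u + v)^3 is a perfect cube, so E-series; the 4-jet and mu = 7 give E_7. The Hessian of g at 0 is [[0, 0], [0, 0]] with rank 0, so corank 2. A Groebner basis of the Jacobian ideal J(g) in C{u,v} is {v^3, u^2}; counting standard monomials gives mu = 6. Corank 2; j^3 = u^3 is a perfect cube, so E-series; the 4-jet and mu = 6 give E_6. f is E_7 but g is E_6, hence not right-equivalent.

No.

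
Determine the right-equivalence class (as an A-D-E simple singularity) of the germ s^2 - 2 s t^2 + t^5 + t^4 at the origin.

A_4

The Hessian of f at 0 has rank 1. Corank 1: A-series; mu = 4 gives A_4.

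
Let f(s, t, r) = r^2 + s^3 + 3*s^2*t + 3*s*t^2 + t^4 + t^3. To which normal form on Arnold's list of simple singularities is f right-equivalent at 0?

The Hessian of f at 0 is [[0, 0, 0], [0, 0, 0], [0, 0, 2]] with rank 1, so corank 2. A Groebner basis of the Jacobian ideal J(f) in C{s,t,r} is {t^3, s^2 + 2*s*t + t^2, r}; counting standard monomials gives mu = 6. Corank 2; j^3 = (s + t)^3 is a perfect cube, so E-series; the 4-jet and mu = 6 give E_6.

E_6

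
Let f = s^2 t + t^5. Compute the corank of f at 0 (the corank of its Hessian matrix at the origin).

2

Hessian at 0 has rank 0.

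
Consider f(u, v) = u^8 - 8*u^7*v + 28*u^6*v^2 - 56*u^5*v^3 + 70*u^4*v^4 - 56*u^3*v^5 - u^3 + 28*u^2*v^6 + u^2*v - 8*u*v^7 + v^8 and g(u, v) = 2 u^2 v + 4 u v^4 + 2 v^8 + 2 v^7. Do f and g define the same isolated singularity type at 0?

The Hessian of f at 0 is [[0, 0], [0, 0]] with rank 0, so corank 2. A Groebner basis of the Jacobian ideal J(f) in C{u,v} is {u*v/8 + v^7, u*v^2, u^2 - u*v}; counting standard monomials gives mu = 9. Corank 2; j^3 = -u^2*(u - v) has shape L^2 M (L != M), so D-series; mu = 9 gives D_9. The Hessian of g at 0 is [[0, 0], [0, 0]] with rank 0, so corank 2. A Groebner basis of the Jacobian ideal J(g) in C{u,v} is {u^2*v^2, 8*u^2*v + u^2 + u*v^3, u*v + v^4, u^3}; counting standard monomials gives mu = 9. Corank 2; j^3 = 2*u^2*v has shape L^2 M (L != M), so D-series; mu = 9 gives D_9. Both have type D_9, hence right-equivalent.

Yes.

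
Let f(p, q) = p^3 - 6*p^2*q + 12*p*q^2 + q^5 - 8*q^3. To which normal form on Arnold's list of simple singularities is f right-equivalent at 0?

E_{8}

The Hessian of f at 0 has rank 0. Corank 2; j^3 = (p - 2*q)^3 is a perfect cube, so E-series; the 5-jet and mu = 8 give E_8.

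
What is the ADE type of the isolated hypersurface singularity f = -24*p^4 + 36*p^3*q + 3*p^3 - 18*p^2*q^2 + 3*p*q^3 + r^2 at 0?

E_7

The Hessian of f at 0 has rank 1. Corank 2; j^3 = 3*p^3 is a perfect cube, so E-series; the 4-jet and mu = 7 give E_7.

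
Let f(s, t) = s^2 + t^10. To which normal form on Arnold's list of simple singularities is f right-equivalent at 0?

A9

The Hessian of f at 0 is [[2, 0], [0, 0]] with rank 1, so corank 1. A Groebner basis of the Jacobian ideal J(f) in C{s,t} is {t^9, s}; counting standard monomials gives mu = 9. Corank 1: A-series; mu = 9 gives A_9.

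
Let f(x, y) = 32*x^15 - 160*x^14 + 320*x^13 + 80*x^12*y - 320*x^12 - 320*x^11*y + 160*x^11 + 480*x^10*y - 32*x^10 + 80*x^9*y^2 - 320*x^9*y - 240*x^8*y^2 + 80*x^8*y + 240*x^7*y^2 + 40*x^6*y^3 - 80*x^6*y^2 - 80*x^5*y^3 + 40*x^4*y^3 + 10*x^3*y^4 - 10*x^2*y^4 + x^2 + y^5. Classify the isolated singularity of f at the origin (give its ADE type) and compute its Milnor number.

Type A4, Milnor number mu = 4.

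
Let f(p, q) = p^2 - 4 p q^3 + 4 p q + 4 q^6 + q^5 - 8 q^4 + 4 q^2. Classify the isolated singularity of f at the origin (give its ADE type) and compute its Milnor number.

The Hessian of f at 0 has rank 1. Corank 1: A-series; mu = 4 gives A_4.

Type A_{4}, Milnor number mu = 4.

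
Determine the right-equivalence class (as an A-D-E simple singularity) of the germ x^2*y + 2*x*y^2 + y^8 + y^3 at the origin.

The Hessian of f at 0 has rank 0. Corank 2; j^3 = y*(x + y)^2 has shape L^2 M (L != M), so D-series; mu = 9 gives D_9.

D_9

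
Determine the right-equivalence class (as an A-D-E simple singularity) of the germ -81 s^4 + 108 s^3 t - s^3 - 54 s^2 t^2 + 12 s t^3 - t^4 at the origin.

E_{6}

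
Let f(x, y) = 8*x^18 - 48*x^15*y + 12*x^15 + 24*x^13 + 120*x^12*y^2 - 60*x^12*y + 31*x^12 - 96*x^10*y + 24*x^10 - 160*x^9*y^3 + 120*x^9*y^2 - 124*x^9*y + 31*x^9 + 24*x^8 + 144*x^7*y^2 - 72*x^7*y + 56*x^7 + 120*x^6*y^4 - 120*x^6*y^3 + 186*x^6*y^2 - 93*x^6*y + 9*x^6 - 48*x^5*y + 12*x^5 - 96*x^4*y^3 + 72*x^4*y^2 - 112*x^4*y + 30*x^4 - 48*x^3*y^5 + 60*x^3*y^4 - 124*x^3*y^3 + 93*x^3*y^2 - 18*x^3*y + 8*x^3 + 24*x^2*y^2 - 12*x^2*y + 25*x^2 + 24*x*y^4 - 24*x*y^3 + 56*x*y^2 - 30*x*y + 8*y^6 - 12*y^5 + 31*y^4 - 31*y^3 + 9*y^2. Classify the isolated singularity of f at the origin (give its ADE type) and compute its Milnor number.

Type A_2, Milnor number mu = 2.

The Hessian of f at 0 has rank 1. Corank 1: A-series; mu = 2 gives A_2.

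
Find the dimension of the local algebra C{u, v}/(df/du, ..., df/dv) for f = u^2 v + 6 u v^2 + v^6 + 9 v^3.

7

The Hessian of f at 0 has rank 0. Corank 2; j^3 = v*(u + 3*v)^2 has shape L^2 M (L != M), so D-series; mu = 7 gives D_7.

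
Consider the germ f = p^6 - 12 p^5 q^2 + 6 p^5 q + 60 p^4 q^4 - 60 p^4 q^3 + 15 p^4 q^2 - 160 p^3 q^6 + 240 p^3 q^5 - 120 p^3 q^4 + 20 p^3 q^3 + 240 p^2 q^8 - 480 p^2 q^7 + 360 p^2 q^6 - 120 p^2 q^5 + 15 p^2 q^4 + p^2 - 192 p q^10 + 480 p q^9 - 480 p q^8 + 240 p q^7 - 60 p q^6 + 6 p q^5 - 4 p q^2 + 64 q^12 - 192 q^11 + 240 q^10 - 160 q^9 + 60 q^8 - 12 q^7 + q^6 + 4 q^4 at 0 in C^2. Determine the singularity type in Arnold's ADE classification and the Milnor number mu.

Type A_{5}, Milnor number mu = 5.

The Hessian of f at 0 has rank 1. Corank 1: A-series; mu = 5 gives A_5.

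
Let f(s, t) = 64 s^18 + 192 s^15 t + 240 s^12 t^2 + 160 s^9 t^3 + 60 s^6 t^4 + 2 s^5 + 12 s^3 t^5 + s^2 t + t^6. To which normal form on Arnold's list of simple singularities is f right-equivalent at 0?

D_7

The Hessian of f at 0 has rank 0. Corank 2; j^3 = s^2*t has shape L^2 M (L != M), so D-series; mu = 7 gives D_7.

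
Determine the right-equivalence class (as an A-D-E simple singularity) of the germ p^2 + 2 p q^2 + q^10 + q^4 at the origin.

A9

The Hessian of f at 0 is [[2, 0], [0, 0]] with rank 1, so corank 1. A Groebner basis of the Jacobian ideal J(f) in C{p,q} is {p^5, p^4*q, p + q^2}; counting standard monomials gives mu = 9. Corank 1: A-series; mu = 9 gives A_9.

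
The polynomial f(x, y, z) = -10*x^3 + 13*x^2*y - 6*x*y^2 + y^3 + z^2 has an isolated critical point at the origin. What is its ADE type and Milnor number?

The Hessian of f at 0 has rank 1. Corank 2; j^3 = -(2*x - y)*(5*x^2 - 4*x*y + y^2) splits into three distinct lines over C (the quadratic factor has nonzero discriminant), so D_4.

Type D_4, Milnor number mu = 4.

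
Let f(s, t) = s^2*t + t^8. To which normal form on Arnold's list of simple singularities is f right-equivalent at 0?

D_9

The Hessian of f at 0 has rank 0. Corank 2; j^3 = s^2*t has shape L^2 M (L != M), so D-series; mu = 9 gives D_9.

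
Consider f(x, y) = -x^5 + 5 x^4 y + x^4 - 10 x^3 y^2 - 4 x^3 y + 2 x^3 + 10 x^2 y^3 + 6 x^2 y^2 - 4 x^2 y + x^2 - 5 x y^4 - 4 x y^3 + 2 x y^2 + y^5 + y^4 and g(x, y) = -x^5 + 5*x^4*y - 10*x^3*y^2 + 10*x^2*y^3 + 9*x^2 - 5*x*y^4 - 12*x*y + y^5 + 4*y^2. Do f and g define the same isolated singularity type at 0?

The Hessian of f at 0 has rank 1. Corank 1: A-series; mu = 4 gives A_4. The Hessian of g at 0 has rank 1. Corank 1: A-series; mu = 4 gives A_4. Both have type A_4, hence right-equivalent.

Yes.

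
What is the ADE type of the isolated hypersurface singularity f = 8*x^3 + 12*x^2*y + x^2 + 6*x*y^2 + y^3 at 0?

The Hessian of f at 0 has rank 1. Corank 1: A-series; mu = 2 gives A_2.

A2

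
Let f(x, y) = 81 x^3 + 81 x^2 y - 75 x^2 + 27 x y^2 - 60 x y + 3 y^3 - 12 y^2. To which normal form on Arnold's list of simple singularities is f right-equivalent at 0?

A_2

The Hessian of f at 0 is [[-150, -60], [-60, -24]] with rank 1, so corank 1. A Groebner basis of the Jacobian ideal J(f) in C{x,y} is {y^2, x + 2*y/5}; counting standard monomials gives mu = 2. Corank 1: A-series; mu = 2 gives A_2.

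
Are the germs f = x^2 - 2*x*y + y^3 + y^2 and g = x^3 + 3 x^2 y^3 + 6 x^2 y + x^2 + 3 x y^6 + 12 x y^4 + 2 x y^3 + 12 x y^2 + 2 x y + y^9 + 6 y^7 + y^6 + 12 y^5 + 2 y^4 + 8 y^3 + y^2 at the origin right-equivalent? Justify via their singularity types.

Yes.

The Hessian of f at 0 has rank 1. Corank 1: A-series; mu = 2 gives A_2. The Hessian of g at 0 has rank 1. Corank 1: A-series; mu = 2 gives A_2. Both have type A_2, hence right-equivalent.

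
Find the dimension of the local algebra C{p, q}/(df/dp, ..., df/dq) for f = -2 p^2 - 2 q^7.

The Hessian of f at 0 is [[-4, 0], [0, 0]] with rank 1, so corank 1. A Groebner basis of the Jacobian ideal J(f) in C{p,q} is {q^6, p}; counting standard monomials gives mu = 6. Corank 1: A-series; mu = 6 gives A_6.

6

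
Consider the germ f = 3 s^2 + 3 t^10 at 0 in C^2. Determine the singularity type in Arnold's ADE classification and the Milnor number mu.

The Hessian of f at 0 has rank 1. Corank 1: A-series; mu = 9 gives A_9.

Type A9, Milnor number mu = 9.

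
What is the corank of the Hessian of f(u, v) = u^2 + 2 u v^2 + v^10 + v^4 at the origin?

Hessian at 0 has rank 1.

1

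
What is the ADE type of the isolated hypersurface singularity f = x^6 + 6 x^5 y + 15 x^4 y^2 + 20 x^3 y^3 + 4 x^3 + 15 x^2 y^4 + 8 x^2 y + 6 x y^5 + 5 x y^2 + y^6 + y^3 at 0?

D_7

The Hessian of f at 0 has rank 0. Corank 2; j^3 = (x + y)*(2*x + y)^2 has shape L^2 M (L != M), so D-series; mu = 7 gives D_7.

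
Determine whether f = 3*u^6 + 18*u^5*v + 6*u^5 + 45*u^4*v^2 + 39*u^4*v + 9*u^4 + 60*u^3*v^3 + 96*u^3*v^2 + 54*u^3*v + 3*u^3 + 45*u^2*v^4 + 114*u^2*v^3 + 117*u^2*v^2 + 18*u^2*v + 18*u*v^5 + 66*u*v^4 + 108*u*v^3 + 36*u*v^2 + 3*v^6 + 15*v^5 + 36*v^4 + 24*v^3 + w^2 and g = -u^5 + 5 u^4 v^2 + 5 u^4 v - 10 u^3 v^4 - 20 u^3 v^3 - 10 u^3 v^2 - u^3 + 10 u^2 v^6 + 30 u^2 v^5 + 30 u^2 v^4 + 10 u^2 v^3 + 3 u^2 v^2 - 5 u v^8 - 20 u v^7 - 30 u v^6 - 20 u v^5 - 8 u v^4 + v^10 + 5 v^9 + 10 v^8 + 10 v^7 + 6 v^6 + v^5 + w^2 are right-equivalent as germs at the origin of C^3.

Yes.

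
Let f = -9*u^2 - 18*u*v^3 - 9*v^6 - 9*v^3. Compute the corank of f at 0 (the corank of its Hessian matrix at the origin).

The Hessian at 0 is [[-18, 0], [0, 0]] of rank 1; hence corank 1.

1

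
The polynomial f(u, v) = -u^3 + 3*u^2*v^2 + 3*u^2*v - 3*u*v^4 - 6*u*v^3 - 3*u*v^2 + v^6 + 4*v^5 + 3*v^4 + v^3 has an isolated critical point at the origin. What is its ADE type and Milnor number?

The Hessian of f at 0 has rank 0. Corank 2; j^3 = -(u - v)^3 is a perfect cube, so E-series; the 5-jet and mu = 8 give E_8.

Type E8, Milnor number mu = 8.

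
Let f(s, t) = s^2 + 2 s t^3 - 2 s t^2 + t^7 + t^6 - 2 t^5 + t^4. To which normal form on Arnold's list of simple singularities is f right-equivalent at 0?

A_6

The Hessian of f at 0 has rank 1. Corank 1: A-series; mu = 6 gives A_6.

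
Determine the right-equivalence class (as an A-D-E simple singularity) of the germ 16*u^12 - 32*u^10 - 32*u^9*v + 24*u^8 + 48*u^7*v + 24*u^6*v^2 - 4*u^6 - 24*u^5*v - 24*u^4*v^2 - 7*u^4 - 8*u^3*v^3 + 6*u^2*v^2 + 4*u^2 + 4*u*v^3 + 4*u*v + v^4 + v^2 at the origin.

A_3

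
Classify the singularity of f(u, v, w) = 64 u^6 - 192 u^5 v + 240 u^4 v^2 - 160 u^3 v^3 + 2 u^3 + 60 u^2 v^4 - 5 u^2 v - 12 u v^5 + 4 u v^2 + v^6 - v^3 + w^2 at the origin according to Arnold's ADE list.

The Hessian of f at 0 has rank 1. Corank 2; j^3 = (u - v)^2*(2*u - v) has shape L^2 M (L != M), so D-series; mu = 7 gives D_7.

D_{7}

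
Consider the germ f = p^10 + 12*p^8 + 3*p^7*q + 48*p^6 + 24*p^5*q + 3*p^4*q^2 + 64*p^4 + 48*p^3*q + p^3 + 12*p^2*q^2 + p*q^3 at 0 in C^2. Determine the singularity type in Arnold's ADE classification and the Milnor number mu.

The Hessian of f at 0 has rank 0. Corank 2; j^3 = p^3 is a perfect cube, so E-series; the 4-jet and mu = 7 give E_7.

Type E_7, Milnor number mu = 7.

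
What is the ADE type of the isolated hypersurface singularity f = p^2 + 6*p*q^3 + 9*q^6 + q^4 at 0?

The Hessian of f at 0 has rank 1. Corank 1: A-series; mu = 3 gives A_3.

A_3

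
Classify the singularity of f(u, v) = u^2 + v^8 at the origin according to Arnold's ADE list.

A_7

The Hessian of f at 0 is [[2, 0], [0, 0]] with rank 1, so corank 1. A Groebner basis of the Jacobian ideal J(f) in C{u,v} is {v^7, u}; counting standard monomials gives mu = 7. Corank 1: A-series; mu = 7 gives A_7.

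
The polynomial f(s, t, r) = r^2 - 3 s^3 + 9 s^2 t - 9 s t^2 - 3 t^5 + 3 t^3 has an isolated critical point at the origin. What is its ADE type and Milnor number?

Type E8, Milnor number mu = 8.

The Hessian of f at 0 has rank 1. Corank 2; j^3 = -3*(s - t)^3 is a perfect cube, so E-series; the 5-jet and mu = 8 give E_8.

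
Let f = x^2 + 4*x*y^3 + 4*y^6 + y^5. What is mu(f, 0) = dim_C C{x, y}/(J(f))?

4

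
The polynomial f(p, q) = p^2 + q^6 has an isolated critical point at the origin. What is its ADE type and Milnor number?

Type A_{5}, Milnor number mu = 5.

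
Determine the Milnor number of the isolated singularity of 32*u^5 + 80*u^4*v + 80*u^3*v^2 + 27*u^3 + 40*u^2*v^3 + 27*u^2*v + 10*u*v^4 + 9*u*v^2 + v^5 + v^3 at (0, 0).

8

The Hessian of f at 0 has rank 0. Corank 2; j^3 = (3*u + v)^3 is a perfect cube, so E-series; the 5-jet and mu = 8 give E_8.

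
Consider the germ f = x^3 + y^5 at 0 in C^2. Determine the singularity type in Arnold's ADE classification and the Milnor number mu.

Type E8, Milnor number mu = 8.

The Hessian of f at 0 has rank 0. Corank 2; j^3 = x^3 is a perfect cube, so E-series; the 5-jet and mu = 8 give E_8.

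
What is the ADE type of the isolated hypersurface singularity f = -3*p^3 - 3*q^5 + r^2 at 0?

E8

The Hessian of f at 0 has rank 1. Corank 2; j^3 = -3*p^3 is a perfect cube, so E-series; the 5-jet and mu = 8 give E_8.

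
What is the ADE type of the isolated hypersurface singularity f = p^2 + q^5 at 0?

The Hessian of f at 0 is [[2, 0], [0, 0]] with rank 1, so corank 1. A Groebner basis of the Jacobian ideal J(f) in C{p,q} is {q^4, p}; counting standard monomials gives mu = 4. Corank 1: A-series; mu = 4 gives A_4.

A_4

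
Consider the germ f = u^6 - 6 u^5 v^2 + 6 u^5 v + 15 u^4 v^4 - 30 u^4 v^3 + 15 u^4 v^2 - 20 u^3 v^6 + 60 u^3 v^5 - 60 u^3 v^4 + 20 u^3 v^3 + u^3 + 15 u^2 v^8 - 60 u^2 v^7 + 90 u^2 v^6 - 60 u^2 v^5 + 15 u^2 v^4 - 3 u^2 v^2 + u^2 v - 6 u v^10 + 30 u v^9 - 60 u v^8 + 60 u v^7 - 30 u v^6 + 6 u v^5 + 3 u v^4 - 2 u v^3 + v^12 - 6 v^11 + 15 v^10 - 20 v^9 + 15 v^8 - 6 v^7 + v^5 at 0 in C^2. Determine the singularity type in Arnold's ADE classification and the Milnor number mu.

Type D7, Milnor number mu = 7.

The Hessian of f at 0 is [[0, 0], [0, 0]] with rank 0, so corank 2. A Groebner basis of the Jacobian ideal J(f) in C{u,v} is {-u^2 - u*v + v^4 + v^3, u^3, u^2*v - u*v/6 + v^3/6, -u^2 + u*v^2 - u*v + v^3}; counting standard monomials gives mu = 7. Corank 2; j^3 = u^2*(u + v) has shape L^2 M (L != M), so D-series; mu = 7 gives D_7.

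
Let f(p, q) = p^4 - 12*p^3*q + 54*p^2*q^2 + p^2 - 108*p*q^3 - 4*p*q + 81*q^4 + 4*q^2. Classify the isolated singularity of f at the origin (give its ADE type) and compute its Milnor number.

Type A_3, Milnor number mu = 3.

The Hessian of f at 0 is [[2, -4], [-4, 8]] with rank 1, so corank 1. A Groebner basis of the Jacobian ideal J(f) in C{p,q} is {q^3, p - 2*q}; counting standard monomials gives mu = 3. Corank 1: A-series; mu = 3 gives A_3.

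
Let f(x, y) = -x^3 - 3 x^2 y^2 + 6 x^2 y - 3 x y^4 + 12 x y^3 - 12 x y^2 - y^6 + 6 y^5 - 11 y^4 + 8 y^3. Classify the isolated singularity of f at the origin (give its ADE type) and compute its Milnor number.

The Hessian of f at 0 is [[0, 0], [0, 0]] with rank 0, so corank 2. A Groebner basis of the Jacobian ideal J(f) in C{x,y} is {x^3 + 6*x^2 - 24*x*y + 24*y^2, x^2*y + 2*x^2 - 8*x*y + 8*y^2, x^2/2 + x*y^2 - 2*x*y + 2*y^2, y^3}; counting standard monomials gives mu = 6. Corank 2; j^3 = -(x - 2*y)^3 is a perfect cube, so E-series; the 4-jet and mu = 6 give E_6.

Type E_6, Milnor number mu = 6.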